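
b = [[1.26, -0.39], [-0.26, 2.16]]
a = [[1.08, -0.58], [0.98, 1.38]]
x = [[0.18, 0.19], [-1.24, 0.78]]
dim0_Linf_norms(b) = [1.26, 2.16]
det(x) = 0.38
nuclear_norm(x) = 1.72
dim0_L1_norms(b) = [1.52, 2.55]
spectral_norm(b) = 2.27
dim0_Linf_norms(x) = [1.24, 0.78]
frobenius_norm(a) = 2.09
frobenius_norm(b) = 2.54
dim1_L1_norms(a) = [1.66, 2.36]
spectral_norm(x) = 1.47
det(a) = 2.06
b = x + a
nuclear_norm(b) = 3.42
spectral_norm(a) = 1.71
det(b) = 2.62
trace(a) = 2.46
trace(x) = 0.96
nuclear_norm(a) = 2.91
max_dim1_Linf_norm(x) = 1.24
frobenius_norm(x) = 1.49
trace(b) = 3.42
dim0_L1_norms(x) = [1.42, 0.97]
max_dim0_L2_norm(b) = 2.19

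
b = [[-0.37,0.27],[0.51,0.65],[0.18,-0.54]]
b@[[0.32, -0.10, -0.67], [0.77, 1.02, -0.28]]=[[0.09, 0.31, 0.17], [0.66, 0.61, -0.52], [-0.36, -0.57, 0.03]]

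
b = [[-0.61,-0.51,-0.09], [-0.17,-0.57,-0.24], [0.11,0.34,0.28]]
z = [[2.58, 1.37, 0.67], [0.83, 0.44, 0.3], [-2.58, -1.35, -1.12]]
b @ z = [[-1.76, -0.94, -0.46], [-0.29, -0.16, -0.02], [-0.16, -0.08, -0.14]]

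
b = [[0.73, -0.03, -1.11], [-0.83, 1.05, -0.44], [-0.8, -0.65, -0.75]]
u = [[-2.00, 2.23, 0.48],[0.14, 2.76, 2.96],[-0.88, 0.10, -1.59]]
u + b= [[-1.27,  2.20,  -0.63], [-0.69,  3.81,  2.52], [-1.68,  -0.55,  -2.34]]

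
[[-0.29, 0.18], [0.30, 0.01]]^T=[[-0.29, 0.3], [0.18, 0.01]]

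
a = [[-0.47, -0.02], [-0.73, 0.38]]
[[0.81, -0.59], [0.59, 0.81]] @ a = [[0.05, -0.24], [-0.87, 0.30]]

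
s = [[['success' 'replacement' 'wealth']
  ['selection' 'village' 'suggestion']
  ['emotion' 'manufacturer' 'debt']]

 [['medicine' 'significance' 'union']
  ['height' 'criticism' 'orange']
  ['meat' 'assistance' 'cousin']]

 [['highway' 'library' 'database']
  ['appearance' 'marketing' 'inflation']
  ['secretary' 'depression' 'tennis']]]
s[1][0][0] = 'medicine'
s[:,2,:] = [['emotion', 'manufacturer', 'debt'], ['meat', 'assistance', 'cousin'], ['secretary', 'depression', 'tennis']]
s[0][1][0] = 'selection'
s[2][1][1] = 'marketing'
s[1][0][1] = 'significance'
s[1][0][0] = 'medicine'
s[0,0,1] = 'replacement'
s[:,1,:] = [['selection', 'village', 'suggestion'], ['height', 'criticism', 'orange'], ['appearance', 'marketing', 'inflation']]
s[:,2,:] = [['emotion', 'manufacturer', 'debt'], ['meat', 'assistance', 'cousin'], ['secretary', 'depression', 'tennis']]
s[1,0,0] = 'medicine'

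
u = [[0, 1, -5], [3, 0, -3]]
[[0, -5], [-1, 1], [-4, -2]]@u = [[-15, 0, 15], [3, -1, 2], [-6, -4, 26]]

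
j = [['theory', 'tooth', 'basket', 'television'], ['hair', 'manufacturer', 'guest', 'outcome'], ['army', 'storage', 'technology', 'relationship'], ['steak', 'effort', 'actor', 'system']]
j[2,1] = 'storage'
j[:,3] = ['television', 'outcome', 'relationship', 'system']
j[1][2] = 'guest'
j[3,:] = ['steak', 'effort', 'actor', 'system']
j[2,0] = 'army'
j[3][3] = 'system'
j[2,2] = 'technology'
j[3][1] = 'effort'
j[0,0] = 'theory'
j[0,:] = ['theory', 'tooth', 'basket', 'television']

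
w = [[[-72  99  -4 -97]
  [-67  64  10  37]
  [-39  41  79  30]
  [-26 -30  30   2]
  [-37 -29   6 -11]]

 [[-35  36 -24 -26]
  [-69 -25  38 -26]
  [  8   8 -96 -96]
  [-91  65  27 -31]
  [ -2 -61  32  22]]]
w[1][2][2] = -96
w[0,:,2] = [-4, 10, 79, 30, 6]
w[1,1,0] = -69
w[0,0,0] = -72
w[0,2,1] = 41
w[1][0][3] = -26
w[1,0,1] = 36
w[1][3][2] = 27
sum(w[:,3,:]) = -54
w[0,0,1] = 99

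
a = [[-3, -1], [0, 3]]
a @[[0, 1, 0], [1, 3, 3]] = [[-1, -6, -3], [3, 9, 9]]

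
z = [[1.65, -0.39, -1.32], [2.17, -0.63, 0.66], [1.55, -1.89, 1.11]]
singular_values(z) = [3.61, 1.92, 0.8]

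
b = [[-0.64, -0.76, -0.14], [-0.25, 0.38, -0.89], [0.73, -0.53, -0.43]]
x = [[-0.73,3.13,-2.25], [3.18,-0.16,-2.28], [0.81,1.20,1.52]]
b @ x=[[-2.06, -2.05, 2.96], [0.67, -1.91, -1.66], [-2.57, 1.85, -1.09]]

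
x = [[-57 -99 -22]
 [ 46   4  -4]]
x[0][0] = -57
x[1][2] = -4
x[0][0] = -57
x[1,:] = [46, 4, -4]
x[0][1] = -99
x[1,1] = 4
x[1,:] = [46, 4, -4]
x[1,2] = -4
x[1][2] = -4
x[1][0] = 46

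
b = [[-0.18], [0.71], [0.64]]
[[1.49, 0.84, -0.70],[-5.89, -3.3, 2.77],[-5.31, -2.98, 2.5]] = b@[[-8.3, -4.65, 3.90]]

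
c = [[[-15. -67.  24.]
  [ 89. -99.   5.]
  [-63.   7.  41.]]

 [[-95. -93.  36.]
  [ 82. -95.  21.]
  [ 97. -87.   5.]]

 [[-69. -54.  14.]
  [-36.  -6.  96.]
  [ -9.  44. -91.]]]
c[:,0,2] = [24.0, 36.0, 14.0]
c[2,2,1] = 44.0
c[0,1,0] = 89.0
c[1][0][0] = -95.0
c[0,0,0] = -15.0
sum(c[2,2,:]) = -56.0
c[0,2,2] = 41.0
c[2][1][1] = -6.0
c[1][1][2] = 21.0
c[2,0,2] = 14.0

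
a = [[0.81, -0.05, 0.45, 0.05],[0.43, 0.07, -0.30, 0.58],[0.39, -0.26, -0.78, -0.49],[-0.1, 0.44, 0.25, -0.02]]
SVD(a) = [[-0.02, 0.86, -0.51, -0.04], [-0.21, 0.49, 0.83, 0.14], [-0.91, -0.13, -0.21, 0.32], [0.35, 0.0, -0.07, 0.94]] @ diag([1.1041340459490183, 1.0035865513235531, 0.6736551609247368, 0.36659346248701025]) @ [[-0.45, 0.34, 0.78, 0.29], [0.86, 0.03, 0.34, 0.39], [-0.19, 0.16, -0.49, 0.84], [0.17, 0.93, -0.21, -0.26]]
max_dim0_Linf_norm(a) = 0.81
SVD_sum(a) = [[0.01, -0.01, -0.01, -0.00], [0.11, -0.08, -0.18, -0.07], [0.45, -0.34, -0.78, -0.29], [-0.17, 0.13, 0.3, 0.11]] + [[0.74, 0.02, 0.29, 0.34], [0.42, 0.01, 0.17, 0.19], [-0.11, -0.0, -0.04, -0.05], [0.0, 0.0, 0.0, 0.00]] + [[0.07,-0.05,0.17,-0.29], [-0.11,0.09,-0.27,0.47], [0.03,-0.02,0.07,-0.12], [0.01,-0.01,0.02,-0.04]] + [[-0.00,  -0.01,  0.00,  0.00], [0.01,  0.05,  -0.01,  -0.01], [0.02,  0.11,  -0.02,  -0.03], [0.06,  0.32,  -0.07,  -0.09]]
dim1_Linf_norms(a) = [0.81, 0.58, 0.78, 0.44]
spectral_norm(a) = 1.10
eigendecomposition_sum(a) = [[(3.11+0j), (-1.62-0j), 0.96+0.00j, -1.61+0.00j], [3.11+0.00j, (-1.62-0j), 0.96+0.00j, -1.61+0.00j], [-0.15+0.00j, (0.08+0j), -0.05+0.00j, 0.08-0.00j], [1.31+0.00j, (-0.68-0j), 0.41+0.00j, -0.68+0.00j]] + [[(-2.24+0j), (1.55+0j), (-0.73+0j), 1.56-0.00j], [(-2.83+0j), (1.95+0j), (-0.92+0j), (1.97-0j)], [(0.33+0j), -0.23-0.00j, 0.11+0.00j, (-0.23+0j)], [-1.29+0.00j, (0.89+0j), -0.42+0.00j, (0.9-0j)]] + [[-0.03-0.01j, (0.01-0.02j), 0.11+0.08j, 0.05+0.09j], [0.07+0.14j, (-0.13+0.05j), (-0.17-0.7j), (0.11-0.54j)], [(0.11+0.05j), -0.06+0.09j, -0.42-0.36j, (-0.17-0.39j)], [(-0.06-0.13j), 0.12-0.04j, (0.13+0.64j), (-0.12+0.48j)]] + [[(-0.03+0.01j),(0.01+0.02j),0.11-0.08j,0.05-0.09j], [0.07-0.14j,-0.13-0.05j,-0.17+0.70j,0.11+0.54j], [0.11-0.05j,-0.06-0.09j,(-0.42+0.36j),-0.17+0.39j], [(-0.06+0.13j),(0.12+0.04j),0.13-0.64j,-0.12-0.48j]]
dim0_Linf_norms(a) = [0.81, 0.44, 0.78, 0.58]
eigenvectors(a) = [[-0.68+0.00j, 0.58+0.00j, -0.09+0.08j, -0.09-0.08j], [-0.68+0.00j, (0.74+0j), (0.64+0j), (0.64-0j)], [(0.03+0j), (-0.09+0j), (0.4-0.28j), 0.40+0.28j], [-0.29+0.00j, (0.33+0j), -0.58-0.02j, -0.58+0.02j]]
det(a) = 0.27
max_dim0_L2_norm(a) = 1.0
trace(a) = 0.08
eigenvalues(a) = [(0.76+0j), (0.71+0j), (-0.69+0.16j), (-0.69-0.16j)]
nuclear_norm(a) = 3.15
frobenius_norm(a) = 1.68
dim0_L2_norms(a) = [1.0, 0.52, 0.98, 0.76]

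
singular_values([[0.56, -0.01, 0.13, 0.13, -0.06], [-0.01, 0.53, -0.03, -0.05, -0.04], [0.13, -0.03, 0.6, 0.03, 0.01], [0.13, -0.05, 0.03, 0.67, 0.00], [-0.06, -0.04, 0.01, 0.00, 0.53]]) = [0.82, 0.61, 0.58, 0.48, 0.4]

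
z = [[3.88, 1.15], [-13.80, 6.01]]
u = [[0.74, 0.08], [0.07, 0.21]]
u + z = [[4.62, 1.23], [-13.73, 6.22]]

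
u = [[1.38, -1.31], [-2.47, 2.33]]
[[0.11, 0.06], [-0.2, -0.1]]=u @ [[0.08, 0.04], [0.00, 0.00]]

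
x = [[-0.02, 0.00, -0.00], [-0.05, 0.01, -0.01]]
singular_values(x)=[0.06, 0.01]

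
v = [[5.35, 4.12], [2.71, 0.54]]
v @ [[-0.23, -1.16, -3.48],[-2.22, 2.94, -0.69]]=[[-10.38, 5.91, -21.46], [-1.82, -1.56, -9.80]]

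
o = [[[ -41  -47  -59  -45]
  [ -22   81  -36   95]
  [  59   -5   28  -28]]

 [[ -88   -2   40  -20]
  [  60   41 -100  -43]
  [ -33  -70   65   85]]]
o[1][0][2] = 40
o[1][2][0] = -33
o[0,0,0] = -41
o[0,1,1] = 81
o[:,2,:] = [[59, -5, 28, -28], [-33, -70, 65, 85]]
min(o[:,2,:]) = -70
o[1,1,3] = -43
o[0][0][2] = -59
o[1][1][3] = -43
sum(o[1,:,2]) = 5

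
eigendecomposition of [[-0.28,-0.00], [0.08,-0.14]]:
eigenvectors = [[0.0, 0.87],[1.0, -0.5]]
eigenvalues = [-0.14, -0.28]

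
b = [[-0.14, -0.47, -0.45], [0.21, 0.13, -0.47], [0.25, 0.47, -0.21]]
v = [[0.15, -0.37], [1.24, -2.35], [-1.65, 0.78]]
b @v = [[0.14, 0.81],  [0.97, -0.75],  [0.97, -1.36]]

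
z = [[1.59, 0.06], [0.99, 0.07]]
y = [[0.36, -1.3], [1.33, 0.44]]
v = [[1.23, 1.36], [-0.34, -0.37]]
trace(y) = 0.80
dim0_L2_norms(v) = [1.28, 1.41]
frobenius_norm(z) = 1.88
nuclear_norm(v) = 1.91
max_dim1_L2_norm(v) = 1.83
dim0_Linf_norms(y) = [1.33, 1.3]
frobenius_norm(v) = 1.90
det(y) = 1.89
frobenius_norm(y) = 1.94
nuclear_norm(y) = 2.75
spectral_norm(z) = 1.88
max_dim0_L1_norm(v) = 1.73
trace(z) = 1.66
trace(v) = 0.86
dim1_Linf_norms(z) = [1.59, 0.99]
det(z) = 0.05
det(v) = 0.01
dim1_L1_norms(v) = [2.59, 0.71]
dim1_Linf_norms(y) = [1.3, 1.33]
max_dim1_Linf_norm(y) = 1.33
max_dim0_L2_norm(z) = 1.87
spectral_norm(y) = 1.42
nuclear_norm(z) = 1.90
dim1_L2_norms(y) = [1.35, 1.4]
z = y + v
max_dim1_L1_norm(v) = 2.59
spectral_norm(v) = 1.90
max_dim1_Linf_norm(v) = 1.36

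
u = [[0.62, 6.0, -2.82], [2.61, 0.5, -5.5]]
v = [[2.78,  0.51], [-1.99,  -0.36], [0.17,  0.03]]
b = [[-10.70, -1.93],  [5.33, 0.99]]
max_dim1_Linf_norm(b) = 10.7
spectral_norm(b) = 12.15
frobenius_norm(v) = 3.48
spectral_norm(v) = 3.48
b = u @ v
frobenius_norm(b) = 12.15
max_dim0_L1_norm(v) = 4.94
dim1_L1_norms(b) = [12.63, 6.32]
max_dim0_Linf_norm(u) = 6.0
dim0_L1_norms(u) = [3.23, 6.5, 8.32]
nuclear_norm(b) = 12.17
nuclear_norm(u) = 12.34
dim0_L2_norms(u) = [2.68, 6.02, 6.18]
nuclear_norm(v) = 3.48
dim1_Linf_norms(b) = [10.7, 5.33]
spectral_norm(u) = 7.83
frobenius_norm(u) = 9.04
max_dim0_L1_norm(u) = 8.32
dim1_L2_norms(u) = [6.66, 6.11]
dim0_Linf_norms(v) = [2.78, 0.51]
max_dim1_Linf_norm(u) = 6.0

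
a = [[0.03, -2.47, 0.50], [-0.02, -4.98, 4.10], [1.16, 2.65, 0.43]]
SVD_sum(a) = [[-0.12, -2.01, 1.23], [-0.31, -5.43, 3.33], [0.10, 1.78, -1.09]] + [[-0.3, -0.33, -0.57], [0.39, 0.43, 0.73], [0.85, 0.93, 1.60]] + [[0.45,-0.13,-0.17],[-0.10,0.03,0.04],[0.21,-0.06,-0.08]]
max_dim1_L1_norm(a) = 9.1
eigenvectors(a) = [[0.65+0.00j, 0.65-0.00j, (0.34+0j)], [-0.40-0.14j, (-0.4+0.14j), 0.86+0.00j], [-0.59-0.24j, (-0.59+0.24j), (-0.37+0j)]]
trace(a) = -4.52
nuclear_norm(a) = 10.03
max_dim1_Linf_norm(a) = 4.98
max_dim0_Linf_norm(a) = 4.98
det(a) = -9.30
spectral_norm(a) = 7.12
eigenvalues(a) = [(1.12+0.35j), (1.12-0.35j), (-6.76+0j)]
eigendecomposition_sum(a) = [[0.12+1.53j, -0.20+0.03j, (-0.35+1.48j)], [0.26-0.98j, (0.13+0.02j), 0.54-0.85j], [0.46-1.44j, (0.19+0.04j), 0.87-1.21j]] + [[(0.12-1.53j), (-0.2-0.03j), -0.35-1.48j], [0.26+0.98j, 0.13-0.02j, (0.54+0.85j)], [0.46+1.44j, 0.19-0.04j, 0.87+1.21j]] + [[-0.21+0.00j,-2.07-0.00j,(1.2+0j)], [-0.53+0.00j,-5.24-0.00j,3.03+0.00j], [(0.23-0j),(2.27+0j),-1.31-0.00j]]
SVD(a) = [[0.33,0.31,-0.89], [0.90,-0.4,0.20], [-0.29,-0.86,-0.41]] @ diag([7.118600224445507, 2.35220311383221, 0.5552218978052134]) @ [[-0.05, -0.85, 0.52], [-0.42, -0.46, -0.78], [-0.91, 0.26, 0.33]]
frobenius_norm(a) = 7.52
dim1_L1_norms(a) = [3.0, 9.1, 4.24]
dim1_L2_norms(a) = [2.52, 6.45, 2.92]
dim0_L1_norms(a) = [1.21, 10.1, 5.03]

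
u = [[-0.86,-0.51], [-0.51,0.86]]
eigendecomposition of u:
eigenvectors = [[-0.96, 0.26],[-0.26, -0.96]]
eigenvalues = [-1.0, 1.0]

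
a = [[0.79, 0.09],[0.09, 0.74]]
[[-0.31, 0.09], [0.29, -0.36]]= a @ [[-0.44,  0.17], [0.45,  -0.51]]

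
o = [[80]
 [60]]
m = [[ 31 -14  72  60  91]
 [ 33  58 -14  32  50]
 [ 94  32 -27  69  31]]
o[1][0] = 60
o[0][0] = 80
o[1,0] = 60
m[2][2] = -27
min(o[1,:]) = 60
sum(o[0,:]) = 80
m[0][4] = 91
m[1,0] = 33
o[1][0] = 60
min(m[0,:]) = -14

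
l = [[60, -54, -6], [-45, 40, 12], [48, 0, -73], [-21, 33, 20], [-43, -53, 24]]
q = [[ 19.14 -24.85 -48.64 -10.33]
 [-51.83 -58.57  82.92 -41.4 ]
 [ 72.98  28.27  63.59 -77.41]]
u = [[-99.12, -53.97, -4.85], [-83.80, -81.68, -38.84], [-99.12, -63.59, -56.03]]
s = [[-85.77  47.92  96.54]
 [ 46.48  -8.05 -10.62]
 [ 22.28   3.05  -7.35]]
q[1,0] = -51.83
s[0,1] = 47.92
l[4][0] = -43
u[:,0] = [-99.12, -83.8, -99.12]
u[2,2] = -56.03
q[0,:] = [19.14, -24.85, -48.64, -10.33]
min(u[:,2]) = -56.03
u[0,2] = -4.85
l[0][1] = -54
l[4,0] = -43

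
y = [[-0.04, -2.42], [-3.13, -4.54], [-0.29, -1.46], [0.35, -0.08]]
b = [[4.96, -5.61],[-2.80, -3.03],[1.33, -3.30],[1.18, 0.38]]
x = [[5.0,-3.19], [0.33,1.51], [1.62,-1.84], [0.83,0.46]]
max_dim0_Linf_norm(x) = 5.0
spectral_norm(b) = 8.26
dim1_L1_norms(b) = [10.57, 5.83, 4.63, 1.56]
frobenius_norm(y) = 6.21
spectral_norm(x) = 6.43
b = y + x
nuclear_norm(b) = 12.62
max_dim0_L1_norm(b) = 12.32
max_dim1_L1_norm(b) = 10.57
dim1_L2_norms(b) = [7.49, 4.13, 3.56, 1.24]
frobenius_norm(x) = 6.67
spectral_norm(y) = 6.06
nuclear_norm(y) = 7.44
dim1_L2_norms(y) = [2.42, 5.51, 1.49, 0.36]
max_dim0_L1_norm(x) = 7.78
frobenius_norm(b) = 9.34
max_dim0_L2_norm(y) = 5.35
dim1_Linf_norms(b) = [5.61, 3.03, 3.3, 1.18]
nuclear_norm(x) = 8.20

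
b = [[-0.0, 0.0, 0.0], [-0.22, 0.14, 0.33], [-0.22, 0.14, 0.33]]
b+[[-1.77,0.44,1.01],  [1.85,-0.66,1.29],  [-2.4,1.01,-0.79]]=[[-1.77,0.44,1.01], [1.63,-0.52,1.62], [-2.62,1.15,-0.46]]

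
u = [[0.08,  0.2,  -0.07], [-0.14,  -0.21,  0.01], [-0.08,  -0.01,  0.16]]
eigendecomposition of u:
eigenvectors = [[(-0.74+0j), -0.74-0.00j, -0.34+0.00j], [(0.52-0.37j), (0.52+0.37j), (0.14+0j)], [(-0.19-0.09j), (-0.19+0.09j), 0.93+0.00j]]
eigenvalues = [(-0.08+0.09j), (-0.08-0.09j), (0.19+0j)]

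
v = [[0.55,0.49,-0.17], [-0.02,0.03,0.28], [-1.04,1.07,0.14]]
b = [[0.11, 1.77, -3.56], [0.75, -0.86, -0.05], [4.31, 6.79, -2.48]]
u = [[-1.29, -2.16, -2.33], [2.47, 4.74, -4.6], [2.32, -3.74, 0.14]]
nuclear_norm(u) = 14.55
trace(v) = 0.72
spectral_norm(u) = 7.40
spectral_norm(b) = 8.84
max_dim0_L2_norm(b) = 7.07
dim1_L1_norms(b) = [5.44, 1.66, 13.58]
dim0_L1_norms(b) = [5.17, 9.42, 6.09]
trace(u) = 3.59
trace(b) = -3.23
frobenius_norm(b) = 9.38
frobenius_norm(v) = 1.70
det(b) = -28.14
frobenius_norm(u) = 8.99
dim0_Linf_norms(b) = [4.31, 6.79, 3.56]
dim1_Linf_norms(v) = [0.55, 0.28, 1.07]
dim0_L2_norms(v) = [1.18, 1.18, 0.36]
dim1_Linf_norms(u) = [2.33, 4.74, 3.74]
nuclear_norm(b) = 12.86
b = v @ u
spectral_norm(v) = 1.50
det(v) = -0.31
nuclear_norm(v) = 2.53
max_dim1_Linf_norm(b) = 6.79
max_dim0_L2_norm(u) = 6.41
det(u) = 92.28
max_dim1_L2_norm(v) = 1.5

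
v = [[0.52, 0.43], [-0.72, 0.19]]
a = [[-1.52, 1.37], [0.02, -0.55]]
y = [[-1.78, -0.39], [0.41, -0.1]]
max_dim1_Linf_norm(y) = 1.78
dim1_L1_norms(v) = [0.95, 0.91]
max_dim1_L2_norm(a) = 2.05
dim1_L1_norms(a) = [2.89, 0.57]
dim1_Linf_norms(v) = [0.52, 0.72]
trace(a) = -2.07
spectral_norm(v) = 0.90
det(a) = 0.81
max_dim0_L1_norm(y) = 2.19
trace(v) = 0.71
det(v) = 0.41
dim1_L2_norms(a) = [2.05, 0.55]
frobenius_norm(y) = 1.87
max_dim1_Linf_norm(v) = 0.72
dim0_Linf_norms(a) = [1.52, 1.37]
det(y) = 0.34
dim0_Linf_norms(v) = [0.72, 0.43]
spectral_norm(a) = 2.08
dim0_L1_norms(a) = [1.54, 1.92]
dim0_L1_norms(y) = [2.19, 0.49]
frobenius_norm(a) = 2.12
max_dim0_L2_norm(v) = 0.89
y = a @ v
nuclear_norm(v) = 1.35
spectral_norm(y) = 1.86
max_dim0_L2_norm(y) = 1.83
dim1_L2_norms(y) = [1.82, 0.42]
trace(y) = -1.88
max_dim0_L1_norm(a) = 1.92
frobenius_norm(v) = 1.00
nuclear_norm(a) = 2.47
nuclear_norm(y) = 2.04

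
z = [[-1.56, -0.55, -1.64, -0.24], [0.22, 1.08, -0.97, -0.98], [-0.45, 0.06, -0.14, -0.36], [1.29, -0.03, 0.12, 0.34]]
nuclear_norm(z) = 5.38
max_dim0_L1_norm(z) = 3.52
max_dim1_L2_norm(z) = 2.34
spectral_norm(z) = 2.65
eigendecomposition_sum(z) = [[-1.88,  -0.36,  -2.49,  -0.94], [0.58,  0.11,  0.76,  0.29], [-0.29,  -0.06,  -0.39,  -0.15], [1.37,  0.26,  1.81,  0.68]] + [[0.22, 0.05, 0.85, 0.46], [-0.23, -0.05, -0.89, -0.48], [-0.01, -0.00, -0.04, -0.02], [-0.32, -0.07, -1.25, -0.67]] + [[0.03, 0.05, -0.15, -0.01],[0.08, 0.13, -0.39, -0.02],[-0.09, -0.13, 0.41, 0.02],[0.14, 0.21, -0.66, -0.04]] + [[0.07, -0.29, 0.15, 0.25], [-0.21, 0.9, -0.46, -0.77], [-0.06, 0.25, -0.13, -0.22], [0.1, -0.43, 0.22, 0.37]]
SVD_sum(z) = [[-1.64, -0.17, -1.48, -0.56], [-0.45, -0.05, -0.41, -0.15], [-0.36, -0.04, -0.32, -0.12], [0.78, 0.08, 0.70, 0.26]] + [[-0.14, -0.22, 0.12, 0.16], [0.70, 1.10, -0.59, -0.82], [0.03, 0.05, -0.03, -0.04], [0.13, 0.21, -0.11, -0.16]] + [[0.21, -0.17, -0.28, 0.16], [-0.02, 0.02, 0.03, -0.02], [-0.15, 0.12, 0.20, -0.11], [0.37, -0.29, -0.48, 0.27]] + [[0.0, -0.00, 0.00, -0.0],[-0.00, 0.01, -0.00, 0.01],[0.02, -0.07, 0.01, -0.09],[0.01, -0.03, 0.01, -0.04]]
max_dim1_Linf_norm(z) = 1.64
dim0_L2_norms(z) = [2.09, 1.21, 1.91, 1.12]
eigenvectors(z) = [[0.78, 0.48, -0.17, 0.27], [-0.24, -0.51, -0.44, -0.84], [0.12, -0.02, 0.47, -0.24], [-0.57, -0.71, -0.75, 0.40]]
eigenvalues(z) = [-1.47, -0.55, 0.54, 1.21]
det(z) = 0.52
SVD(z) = [[-0.86, 0.19, 0.47, 0.01], [-0.24, -0.96, -0.05, -0.11], [-0.19, -0.05, -0.33, 0.92], [0.41, -0.18, 0.81, 0.37]] @ diag([2.650511266642435, 1.7103327141212192, 0.8844623205963847, 0.1303013271364342]) @ [[0.72, 0.07, 0.65, 0.24], [-0.42, -0.67, 0.36, 0.50], [0.51, -0.40, -0.66, 0.37], [0.21, -0.62, 0.12, -0.74]]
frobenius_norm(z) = 3.28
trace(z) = -0.28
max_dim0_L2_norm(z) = 2.09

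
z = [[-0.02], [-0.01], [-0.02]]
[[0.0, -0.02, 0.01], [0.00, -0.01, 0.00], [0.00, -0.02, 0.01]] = z@[[0.00, 0.83, -0.39]]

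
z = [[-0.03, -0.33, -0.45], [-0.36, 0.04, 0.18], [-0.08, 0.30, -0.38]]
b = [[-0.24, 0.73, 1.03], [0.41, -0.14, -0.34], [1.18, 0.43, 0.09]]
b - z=[[-0.21, 1.06, 1.48], [0.77, -0.18, -0.52], [1.26, 0.13, 0.47]]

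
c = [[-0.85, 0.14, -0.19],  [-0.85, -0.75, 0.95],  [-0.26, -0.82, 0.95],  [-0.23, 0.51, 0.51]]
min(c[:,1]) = -0.821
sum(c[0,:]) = -0.907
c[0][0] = -0.854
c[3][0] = -0.226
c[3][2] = 0.513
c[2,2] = 0.947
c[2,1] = -0.821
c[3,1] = 0.506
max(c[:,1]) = 0.506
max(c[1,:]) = 0.948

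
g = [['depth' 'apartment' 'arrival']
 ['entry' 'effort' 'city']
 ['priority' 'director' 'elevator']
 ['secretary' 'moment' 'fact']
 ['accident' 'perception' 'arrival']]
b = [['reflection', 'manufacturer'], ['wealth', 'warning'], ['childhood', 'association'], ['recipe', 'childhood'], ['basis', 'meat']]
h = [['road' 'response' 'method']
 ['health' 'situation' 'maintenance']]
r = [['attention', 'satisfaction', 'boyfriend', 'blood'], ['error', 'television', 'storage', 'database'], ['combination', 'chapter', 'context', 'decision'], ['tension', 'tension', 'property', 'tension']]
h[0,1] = 'response'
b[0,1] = 'manufacturer'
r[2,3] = 'decision'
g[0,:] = ['depth', 'apartment', 'arrival']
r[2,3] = 'decision'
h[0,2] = 'method'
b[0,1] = 'manufacturer'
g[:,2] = ['arrival', 'city', 'elevator', 'fact', 'arrival']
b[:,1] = ['manufacturer', 'warning', 'association', 'childhood', 'meat']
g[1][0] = 'entry'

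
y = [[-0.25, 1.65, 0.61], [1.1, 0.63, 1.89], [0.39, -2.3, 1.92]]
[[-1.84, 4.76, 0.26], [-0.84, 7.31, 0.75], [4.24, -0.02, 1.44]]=y@[[-0.98, 1.31, -0.37], [-1.49, 2.21, -0.14], [0.62, 2.37, 0.66]]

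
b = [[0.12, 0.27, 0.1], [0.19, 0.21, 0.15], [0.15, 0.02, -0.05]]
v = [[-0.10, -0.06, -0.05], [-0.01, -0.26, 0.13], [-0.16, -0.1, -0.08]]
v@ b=[[-0.03,-0.04,-0.02], [-0.03,-0.05,-0.05], [-0.05,-0.07,-0.03]]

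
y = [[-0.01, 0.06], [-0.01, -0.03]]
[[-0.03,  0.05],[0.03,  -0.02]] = y @ [[-0.76,-0.65], [-0.65,0.76]]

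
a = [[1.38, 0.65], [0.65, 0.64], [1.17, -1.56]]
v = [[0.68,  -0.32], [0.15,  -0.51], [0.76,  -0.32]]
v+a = [[2.06, 0.33], [0.80, 0.13], [1.93, -1.88]]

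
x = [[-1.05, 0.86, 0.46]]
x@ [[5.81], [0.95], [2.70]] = [[-4.04]]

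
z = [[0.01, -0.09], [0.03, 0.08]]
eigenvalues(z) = [(0.05+0.04j), (0.05-0.04j)]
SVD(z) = [[-0.73, 0.68],[0.68, 0.73]] @ diag([0.12109772228646443, 0.028902277713535564]) @ [[0.11, 0.99], [0.99, -0.11]]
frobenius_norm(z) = 0.12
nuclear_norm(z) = 0.15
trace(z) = 0.09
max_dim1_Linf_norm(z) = 0.09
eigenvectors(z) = [[-0.87+0.00j, -0.87-0.00j], [0.34+0.37j, (0.34-0.37j)]]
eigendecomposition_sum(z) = [[0.04j,-0.05+0.05j], [(0.02-0.02j),0.04-0.00j]] + [[0.00-0.04j, -0.05-0.05j], [0.02+0.02j, 0.04+0.00j]]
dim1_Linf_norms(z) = [0.09, 0.08]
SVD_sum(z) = [[-0.01, -0.09],  [0.01, 0.08]] + [[0.02,-0.0],  [0.02,-0.00]]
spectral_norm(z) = 0.12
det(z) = 0.00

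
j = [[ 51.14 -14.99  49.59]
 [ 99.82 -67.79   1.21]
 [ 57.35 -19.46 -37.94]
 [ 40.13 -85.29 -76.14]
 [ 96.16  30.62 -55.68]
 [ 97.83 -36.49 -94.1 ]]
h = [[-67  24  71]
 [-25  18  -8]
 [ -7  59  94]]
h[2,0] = -7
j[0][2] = 49.59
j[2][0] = 57.35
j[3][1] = -85.29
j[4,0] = 96.16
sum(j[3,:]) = -121.30000000000001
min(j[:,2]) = -94.1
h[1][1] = 18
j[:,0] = [51.14, 99.82, 57.35, 40.13, 96.16, 97.83]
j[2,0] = 57.35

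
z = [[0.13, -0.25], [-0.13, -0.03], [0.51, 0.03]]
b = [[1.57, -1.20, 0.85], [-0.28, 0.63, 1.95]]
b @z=[[0.79, -0.33], [0.88, 0.11]]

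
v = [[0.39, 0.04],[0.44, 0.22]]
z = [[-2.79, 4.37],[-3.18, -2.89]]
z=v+[[-3.18,4.33], [-3.62,-3.11]]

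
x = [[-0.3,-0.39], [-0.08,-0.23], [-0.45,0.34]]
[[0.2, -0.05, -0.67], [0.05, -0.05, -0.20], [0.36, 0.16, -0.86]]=x @ [[-0.75, -0.17, 2.03], [0.06, 0.26, 0.16]]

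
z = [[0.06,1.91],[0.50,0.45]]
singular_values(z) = [1.97, 0.47]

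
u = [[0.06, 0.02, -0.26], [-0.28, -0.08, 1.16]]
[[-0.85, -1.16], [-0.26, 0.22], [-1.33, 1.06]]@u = [[0.27,0.08,-1.12], [-0.08,-0.02,0.32], [-0.38,-0.11,1.58]]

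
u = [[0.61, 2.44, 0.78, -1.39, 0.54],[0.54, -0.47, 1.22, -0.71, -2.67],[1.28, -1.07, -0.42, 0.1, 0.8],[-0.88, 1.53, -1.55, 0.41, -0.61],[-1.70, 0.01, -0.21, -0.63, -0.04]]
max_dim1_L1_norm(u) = 5.76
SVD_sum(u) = [[-0.62, 1.63, -0.53, -0.23, 0.71], [0.56, -1.46, 0.48, 0.21, -0.63], [0.29, -0.75, 0.24, 0.11, -0.32], [-0.54, 1.40, -0.46, -0.2, 0.61], [-0.21, 0.55, -0.18, -0.08, 0.24]] + [[0.10, 0.65, 0.73, -0.66, -1.07],[0.16, 1.02, 1.14, -1.02, -1.67],[-0.07, -0.46, -0.51, 0.46, 0.76],[0.01, 0.04, 0.05, -0.04, -0.07],[0.01, 0.03, 0.04, -0.03, -0.06]] + [[1.18, 0.21, 0.6, -0.37, 0.88], [-0.35, -0.06, -0.18, 0.11, -0.26], [0.74, 0.13, 0.38, -0.23, 0.55], [-1.01, -0.18, -0.52, 0.32, -0.75], [-0.84, -0.15, -0.43, 0.27, -0.63]] + [[-0.06, -0.03, 0.05, -0.05, 0.04], [0.15, 0.07, -0.12, 0.11, -0.09], [0.25, 0.12, -0.21, 0.18, -0.15], [0.64, 0.31, -0.52, 0.46, -0.39], [-0.7, -0.34, 0.58, -0.50, 0.42]] + [[0.02, -0.03, -0.07, -0.09, -0.01], [0.02, -0.03, -0.09, -0.12, -0.01], [0.07, -0.12, -0.32, -0.41, -0.03], [0.02, -0.04, -0.10, -0.13, -0.01], [0.05, -0.08, -0.22, -0.28, -0.02]]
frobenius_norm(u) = 5.64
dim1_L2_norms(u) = [3.03, 3.1, 1.9, 2.46, 1.83]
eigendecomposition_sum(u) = [[-0.47+0.45j,(0.89+0.16j),-0.22-0.35j,(-0.29+0.32j),0.30+0.89j],[-0.24-0.65j,-0.52+0.79j,(0.43-0.07j),-0.18-0.41j,-0.98-0.08j],[0.55+0.05j,(-0.39-0.64j),-0.10+0.33j,0.36+0.01j,0.39-0.68j],[(-0.25+0.42j),(0.66-0.06j),-0.22-0.20j,(-0.15+0.28j),(0.39+0.57j)],[-0.47-0.05j,(0.32+0.56j),(0.09-0.28j),-0.31-0.02j,(-0.35+0.57j)]] + [[-0.47-0.45j,(0.89-0.16j),(-0.22+0.35j),-0.29-0.32j,0.30-0.89j], [-0.24+0.65j,-0.52-0.79j,0.43+0.07j,(-0.18+0.41j),(-0.98+0.08j)], [(0.55-0.05j),-0.39+0.64j,-0.10-0.33j,0.36-0.01j,(0.39+0.68j)], [-0.25-0.42j,0.66+0.06j,-0.22+0.20j,-0.15-0.28j,(0.39-0.57j)], [-0.47+0.05j,(0.32-0.56j),0.09+0.28j,-0.31+0.02j,(-0.35-0.57j)]] + [[0.78-0.37j,0.30+0.18j,(0.53-0.53j),-0.44+0.65j,(-0.08-0.69j)],[0.51-0.58j,(0.31+0.04j),0.25-0.62j,-0.14+0.70j,-0.31-0.54j],[(0.11+0.2j),-0.04+0.08j,0.14+0.13j,(-0.18-0.11j),0.18-0.03j],[(-0.18-0.67j),0.19-0.22j,(-0.35-0.5j),(0.46+0.45j),(-0.56-0.03j)],[-0.38+0.60j,(-0.29+0.01j),-0.14+0.61j,(0.02-0.66j),0.37+0.44j]] + [[(0.78+0.37j), (0.3-0.18j), (0.53+0.53j), (-0.44-0.65j), (-0.08+0.69j)], [0.51+0.58j, (0.31-0.04j), 0.25+0.62j, -0.14-0.70j, (-0.31+0.54j)], [0.11-0.20j, -0.04-0.08j, 0.14-0.13j, (-0.18+0.11j), 0.18+0.03j], [(-0.18+0.67j), (0.19+0.22j), -0.35+0.50j, (0.46-0.45j), -0.56+0.03j], [(-0.38-0.6j), -0.29-0.01j, (-0.14-0.61j), (0.02+0.66j), 0.37-0.44j]] + [[(0.01-0j), 0.06-0.00j, 0.16-0.00j, 0.08+0.00j, (0.1-0j)], [(-0.01+0j), (-0.05+0j), (-0.14+0j), (-0.07-0j), -0.09+0.00j], [-0.03+0.00j, (-0.2+0j), -0.52+0.00j, -0.27-0.00j, (-0.34+0j)], [(-0.02+0j), -0.16+0.00j, (-0.41+0j), (-0.21-0j), -0.27+0.00j], [(-0.01+0j), -0.04+0.00j, (-0.11+0j), (-0.06-0j), (-0.07+0j)]]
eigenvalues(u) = [(-1.59+2.42j), (-1.59-2.42j), (2.05+0.7j), (2.05-0.7j), (-0.85+0j)]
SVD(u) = [[-0.59, -0.5, -0.6, 0.06, 0.16], [0.53, -0.79, 0.18, -0.15, 0.22], [0.27, 0.36, -0.38, -0.25, 0.77], [-0.51, -0.03, 0.52, -0.64, 0.24], [-0.20, -0.03, 0.43, 0.70, 0.53]] @ diag([3.3356831317204065, 3.166209517512355, 2.716438445076134, 1.6634417010608475, 0.7031068320349904]) @ [[0.32, -0.83, 0.27, 0.12, -0.36], [-0.06, -0.41, -0.46, 0.41, 0.67], [-0.72, -0.13, -0.36, 0.23, -0.53], [-0.6, -0.29, 0.49, -0.43, 0.36], [0.14, -0.22, -0.59, -0.76, -0.05]]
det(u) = -33.55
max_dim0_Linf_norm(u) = 2.67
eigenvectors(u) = [[(0.2+0.47j), 0.20-0.47j, 0.56+0.00j, (0.56-0j), (-0.23+0j)], [(-0.53+0j), -0.53-0.00j, 0.46-0.20j, (0.46+0.2j), 0.20+0.00j], [(0.18-0.39j), 0.18+0.39j, 0.01+0.14j, 0.01-0.14j, 0.74+0.00j], [(0.24+0.29j), (0.24-0.29j), 0.08-0.44j, 0.08+0.44j, 0.58+0.00j], [(-0.16+0.33j), -0.16-0.33j, -0.39+0.25j, -0.39-0.25j, (0.16+0j)]]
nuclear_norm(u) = 11.58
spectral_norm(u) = 3.34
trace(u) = 0.09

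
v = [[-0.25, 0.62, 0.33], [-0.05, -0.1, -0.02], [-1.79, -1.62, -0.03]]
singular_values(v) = [2.43, 0.71, 0.0]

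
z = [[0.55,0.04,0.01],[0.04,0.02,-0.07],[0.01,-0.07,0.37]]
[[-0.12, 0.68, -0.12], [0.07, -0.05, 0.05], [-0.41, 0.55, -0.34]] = z@ [[-0.28,1.17,-0.11],[1.11,0.47,-1.23],[-0.89,1.54,-1.14]]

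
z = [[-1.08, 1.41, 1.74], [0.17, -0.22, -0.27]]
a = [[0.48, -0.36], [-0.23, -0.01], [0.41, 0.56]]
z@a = [[-0.13, 1.35], [0.02, -0.21]]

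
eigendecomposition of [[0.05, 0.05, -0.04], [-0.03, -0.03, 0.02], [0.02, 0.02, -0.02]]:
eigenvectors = [[0.71+0.00j, (0.71-0j), (-0.71+0j)], [-0.71+0.00j, (-0.71-0j), (0.71+0j)], [0.00+0.00j, -0j, 0j]]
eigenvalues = [0j, -0j, (-0+0j)]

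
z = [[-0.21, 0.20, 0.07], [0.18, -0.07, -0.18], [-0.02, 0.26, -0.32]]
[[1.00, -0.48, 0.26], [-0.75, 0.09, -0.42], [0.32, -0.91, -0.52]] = z@ [[-2.72, 2.66, -0.08], [1.89, -0.44, 0.51], [0.7, 2.33, 2.03]]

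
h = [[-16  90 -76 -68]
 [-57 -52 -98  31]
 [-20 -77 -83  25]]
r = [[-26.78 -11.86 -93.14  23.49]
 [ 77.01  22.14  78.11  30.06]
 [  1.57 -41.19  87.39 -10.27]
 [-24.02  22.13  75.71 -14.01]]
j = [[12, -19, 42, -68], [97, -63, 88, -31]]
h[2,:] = [-20, -77, -83, 25]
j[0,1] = -19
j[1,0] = 97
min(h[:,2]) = -98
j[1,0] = 97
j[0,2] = 42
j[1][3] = -31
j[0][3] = -68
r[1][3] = 30.06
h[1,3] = 31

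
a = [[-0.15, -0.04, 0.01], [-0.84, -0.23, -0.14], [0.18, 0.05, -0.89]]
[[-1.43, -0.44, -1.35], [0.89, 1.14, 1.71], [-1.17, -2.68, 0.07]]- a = [[-1.28, -0.40, -1.36], [1.73, 1.37, 1.85], [-1.35, -2.73, 0.96]]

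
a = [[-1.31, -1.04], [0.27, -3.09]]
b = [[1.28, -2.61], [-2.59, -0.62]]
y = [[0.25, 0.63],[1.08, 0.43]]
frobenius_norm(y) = 1.35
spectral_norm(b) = 3.10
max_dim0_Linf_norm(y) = 1.08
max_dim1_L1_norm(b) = 3.89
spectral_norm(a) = 3.27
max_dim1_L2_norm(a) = 3.1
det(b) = -7.55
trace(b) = 0.66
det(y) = -0.57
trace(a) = -4.40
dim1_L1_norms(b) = [3.89, 3.21]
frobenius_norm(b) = 3.94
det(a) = 4.33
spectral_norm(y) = 1.27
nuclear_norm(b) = 5.54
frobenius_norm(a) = 3.52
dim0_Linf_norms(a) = [1.31, 3.09]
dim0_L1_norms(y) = [1.33, 1.06]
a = y @ b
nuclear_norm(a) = 4.59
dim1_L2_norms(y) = [0.68, 1.16]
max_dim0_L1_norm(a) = 4.13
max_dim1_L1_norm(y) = 1.51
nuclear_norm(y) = 1.72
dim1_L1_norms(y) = [0.88, 1.51]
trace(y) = 0.68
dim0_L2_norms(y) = [1.11, 0.76]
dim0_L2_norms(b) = [2.89, 2.68]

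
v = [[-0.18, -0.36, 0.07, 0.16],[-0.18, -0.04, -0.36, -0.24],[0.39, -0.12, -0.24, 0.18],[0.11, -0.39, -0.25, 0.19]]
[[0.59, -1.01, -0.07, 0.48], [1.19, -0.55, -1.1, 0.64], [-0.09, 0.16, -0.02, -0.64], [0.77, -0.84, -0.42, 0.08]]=v @ [[-0.85, 2.72, 0.93, -2.12],[-2.34, 0.72, 0.47, -0.42],[-1.32, 1.64, 1.99, -0.63],[-1.97, -2.34, 0.82, -0.06]]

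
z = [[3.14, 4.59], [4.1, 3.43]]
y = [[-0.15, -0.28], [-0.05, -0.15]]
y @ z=[[-1.62, -1.65], [-0.77, -0.74]]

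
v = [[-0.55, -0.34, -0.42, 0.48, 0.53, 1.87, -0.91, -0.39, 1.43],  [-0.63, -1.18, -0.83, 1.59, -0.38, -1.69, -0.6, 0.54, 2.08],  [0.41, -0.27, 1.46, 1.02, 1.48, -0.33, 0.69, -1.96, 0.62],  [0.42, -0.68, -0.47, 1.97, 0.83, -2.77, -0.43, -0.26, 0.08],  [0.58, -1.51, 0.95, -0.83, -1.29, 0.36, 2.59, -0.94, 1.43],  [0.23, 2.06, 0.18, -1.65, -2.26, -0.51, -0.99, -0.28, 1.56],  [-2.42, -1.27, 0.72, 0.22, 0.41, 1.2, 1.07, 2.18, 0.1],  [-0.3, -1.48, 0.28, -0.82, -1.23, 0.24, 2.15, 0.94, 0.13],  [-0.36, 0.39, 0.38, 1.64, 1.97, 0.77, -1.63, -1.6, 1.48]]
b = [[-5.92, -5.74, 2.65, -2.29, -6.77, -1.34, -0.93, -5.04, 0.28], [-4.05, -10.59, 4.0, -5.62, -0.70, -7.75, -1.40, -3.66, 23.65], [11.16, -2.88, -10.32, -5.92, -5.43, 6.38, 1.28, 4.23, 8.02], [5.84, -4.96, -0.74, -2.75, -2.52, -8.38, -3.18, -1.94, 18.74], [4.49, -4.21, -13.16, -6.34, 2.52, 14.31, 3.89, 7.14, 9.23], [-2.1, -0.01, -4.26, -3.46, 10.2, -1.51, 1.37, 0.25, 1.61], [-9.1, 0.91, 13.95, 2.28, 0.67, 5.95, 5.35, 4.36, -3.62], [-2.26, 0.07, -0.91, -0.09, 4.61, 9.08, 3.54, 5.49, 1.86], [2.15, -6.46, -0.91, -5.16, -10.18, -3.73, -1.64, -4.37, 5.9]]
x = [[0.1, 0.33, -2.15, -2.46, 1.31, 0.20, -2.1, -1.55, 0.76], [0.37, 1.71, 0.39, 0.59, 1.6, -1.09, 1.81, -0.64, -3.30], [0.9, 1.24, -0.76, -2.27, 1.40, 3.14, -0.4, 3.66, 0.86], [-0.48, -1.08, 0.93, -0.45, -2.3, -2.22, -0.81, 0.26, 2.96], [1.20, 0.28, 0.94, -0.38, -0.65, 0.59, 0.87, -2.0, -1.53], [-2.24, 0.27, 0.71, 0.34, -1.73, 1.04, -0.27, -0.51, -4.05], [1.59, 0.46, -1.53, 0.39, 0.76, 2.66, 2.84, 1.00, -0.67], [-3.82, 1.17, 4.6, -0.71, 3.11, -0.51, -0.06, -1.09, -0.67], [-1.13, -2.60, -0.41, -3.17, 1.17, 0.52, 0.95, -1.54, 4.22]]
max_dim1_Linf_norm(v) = 2.77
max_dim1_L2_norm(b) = 28.48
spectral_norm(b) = 39.87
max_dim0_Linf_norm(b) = 23.65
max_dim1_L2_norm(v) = 3.99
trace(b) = -11.83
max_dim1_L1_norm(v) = 10.48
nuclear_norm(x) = 40.52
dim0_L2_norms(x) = [5.1, 3.77, 5.59, 4.77, 5.15, 5.01, 4.28, 5.01, 7.64]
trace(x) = 6.96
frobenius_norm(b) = 58.70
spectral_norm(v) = 6.07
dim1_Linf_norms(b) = [6.77, 23.65, 11.16, 18.74, 14.31, 10.2, 13.95, 9.08, 10.18]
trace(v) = 3.39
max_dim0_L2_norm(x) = 7.64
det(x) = 72357.74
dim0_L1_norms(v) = [5.9, 9.18, 5.69, 10.22, 10.38, 9.74, 11.06, 9.09, 8.91]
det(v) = -0.00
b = v @ x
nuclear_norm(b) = 124.08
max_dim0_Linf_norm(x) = 4.6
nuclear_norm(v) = 25.30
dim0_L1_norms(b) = [47.07, 35.83, 50.9, 33.91, 43.6, 58.43, 22.58, 36.48, 72.91]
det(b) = 2.02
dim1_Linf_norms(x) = [2.46, 3.3, 3.66, 2.96, 2.0, 4.05, 2.84, 4.6, 4.22]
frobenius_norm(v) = 10.80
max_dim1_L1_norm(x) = 15.74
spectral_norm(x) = 8.96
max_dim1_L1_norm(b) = 65.29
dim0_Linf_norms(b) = [11.16, 10.59, 13.95, 6.34, 10.2, 14.31, 5.35, 7.14, 23.65]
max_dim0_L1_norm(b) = 72.91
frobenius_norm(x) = 15.74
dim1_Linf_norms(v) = [1.87, 2.08, 1.96, 2.77, 2.59, 2.26, 2.42, 2.15, 1.97]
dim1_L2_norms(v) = [2.76, 3.6, 3.23, 3.66, 3.95, 3.99, 3.94, 3.18, 3.87]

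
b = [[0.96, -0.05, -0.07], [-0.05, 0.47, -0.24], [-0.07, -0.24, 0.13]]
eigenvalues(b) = [0.97, -0.0, 0.59]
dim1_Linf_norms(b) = [0.96, 0.47, 0.24]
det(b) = -0.00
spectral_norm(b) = 0.97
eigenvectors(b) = [[1.0, -0.09, -0.03], [-0.07, -0.46, -0.89], [-0.06, -0.88, 0.46]]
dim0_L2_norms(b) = [0.96, 0.53, 0.28]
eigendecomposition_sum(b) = [[0.96, -0.07, -0.06], [-0.07, 0.0, 0.0], [-0.06, 0.00, 0.00]] + [[-0.0, -0.0, -0.0], [-0.00, -0.0, -0.00], [-0.0, -0.0, -0.00]] + [[0.0, 0.02, -0.01], [0.02, 0.47, -0.24], [-0.01, -0.24, 0.13]]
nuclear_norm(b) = 1.56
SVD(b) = [[-1.00,-0.03,0.09], [0.07,-0.89,0.46], [0.06,0.46,0.88]] @ diag([0.967937750796917, 0.593711873992981, 0.0016496247898982893]) @ [[-1.00, 0.07, 0.06], [-0.03, -0.89, 0.46], [-0.09, -0.46, -0.88]]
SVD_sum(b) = [[0.96, -0.07, -0.06], [-0.07, 0.0, 0.0], [-0.06, 0.0, 0.00]] + [[0.0, 0.02, -0.01], [0.02, 0.47, -0.24], [-0.01, -0.24, 0.13]] + [[-0.0, -0.0, -0.0], [-0.0, -0.00, -0.00], [-0.0, -0.0, -0.0]]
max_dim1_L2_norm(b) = 0.96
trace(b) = 1.56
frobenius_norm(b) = 1.14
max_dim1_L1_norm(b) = 1.08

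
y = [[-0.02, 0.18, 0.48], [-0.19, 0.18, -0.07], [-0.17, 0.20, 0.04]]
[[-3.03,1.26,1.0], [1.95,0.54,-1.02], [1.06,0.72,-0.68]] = y @ [[-7.45, -7.4, 3.86], [0.33, -3.41, -0.61], [-6.74, 3.60, 2.48]]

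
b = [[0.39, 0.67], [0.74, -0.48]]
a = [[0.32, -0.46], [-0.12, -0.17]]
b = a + [[0.07, 1.13], [0.86, -0.31]]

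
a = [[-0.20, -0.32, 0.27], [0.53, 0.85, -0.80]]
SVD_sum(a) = [[-0.19, -0.31, 0.29], [0.53, 0.85, -0.79]] + [[-0.01, -0.01, -0.02],[-0.00, -0.0, -0.01]]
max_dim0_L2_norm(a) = 0.91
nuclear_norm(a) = 1.39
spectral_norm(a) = 1.36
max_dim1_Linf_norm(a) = 0.85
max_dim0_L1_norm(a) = 1.17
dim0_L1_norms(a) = [0.73, 1.17, 1.07]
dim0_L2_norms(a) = [0.57, 0.91, 0.84]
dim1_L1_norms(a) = [0.79, 2.18]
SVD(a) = [[-0.34, 0.94],  [0.94, 0.34]] @ diag([1.3631464641848383, 0.023058993481358342]) @ [[0.42,0.67,-0.62], [-0.34,-0.52,-0.79]]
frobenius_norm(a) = 1.36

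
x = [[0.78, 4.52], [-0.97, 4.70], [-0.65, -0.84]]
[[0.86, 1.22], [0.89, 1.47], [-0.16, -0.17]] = x @ [[0.00, -0.11],[0.19, 0.29]]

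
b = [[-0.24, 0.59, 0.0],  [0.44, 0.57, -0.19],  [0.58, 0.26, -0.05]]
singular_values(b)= [0.98, 0.63, 0.09]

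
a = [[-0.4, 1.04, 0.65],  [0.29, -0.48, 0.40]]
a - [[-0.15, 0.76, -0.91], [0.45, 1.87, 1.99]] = [[-0.25,0.28,1.56], [-0.16,-2.35,-1.59]]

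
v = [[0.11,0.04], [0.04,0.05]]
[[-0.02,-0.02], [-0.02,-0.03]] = v @ [[-0.01, -0.01],[-0.4, -0.58]]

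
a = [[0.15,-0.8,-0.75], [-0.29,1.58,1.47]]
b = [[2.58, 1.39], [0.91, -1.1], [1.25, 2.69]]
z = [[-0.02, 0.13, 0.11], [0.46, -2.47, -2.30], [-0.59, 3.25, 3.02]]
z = b @ a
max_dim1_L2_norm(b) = 2.97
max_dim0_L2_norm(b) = 3.22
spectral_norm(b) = 3.96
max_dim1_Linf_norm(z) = 3.25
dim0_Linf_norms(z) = [0.59, 3.25, 3.02]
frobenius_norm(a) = 2.44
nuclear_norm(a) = 2.45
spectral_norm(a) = 2.44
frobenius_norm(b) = 4.41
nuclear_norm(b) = 5.89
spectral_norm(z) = 5.63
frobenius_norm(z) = 5.63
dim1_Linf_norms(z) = [0.13, 2.47, 3.25]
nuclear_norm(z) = 5.64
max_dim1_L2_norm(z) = 4.48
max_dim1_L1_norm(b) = 3.97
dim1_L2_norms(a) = [1.11, 2.18]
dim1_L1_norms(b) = [3.97, 2.01, 3.94]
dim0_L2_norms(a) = [0.33, 1.77, 1.65]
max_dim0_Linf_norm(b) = 2.69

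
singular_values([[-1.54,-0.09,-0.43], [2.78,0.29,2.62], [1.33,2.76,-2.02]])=[4.1, 3.69, 0.53]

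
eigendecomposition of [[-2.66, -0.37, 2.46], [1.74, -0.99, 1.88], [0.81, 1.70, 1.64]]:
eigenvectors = [[(0.31+0j), (0.7+0j), (0.7-0j)], [0.51+0.00j, (-0.41-0.54j), -0.41+0.54j], [0.80+0.00j, -0.02+0.21j, (-0.02-0.21j)]]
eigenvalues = [(3.04+0j), (-2.52+1.03j), (-2.52-1.03j)]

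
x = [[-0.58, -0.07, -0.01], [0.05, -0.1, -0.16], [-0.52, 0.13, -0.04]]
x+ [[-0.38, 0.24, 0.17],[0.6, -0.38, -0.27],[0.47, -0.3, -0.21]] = [[-0.96, 0.17, 0.16], [0.65, -0.48, -0.43], [-0.05, -0.17, -0.25]]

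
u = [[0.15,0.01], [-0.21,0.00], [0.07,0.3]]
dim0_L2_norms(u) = [0.27, 0.3]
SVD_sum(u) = [[0.05, 0.08], [-0.06, -0.1], [0.16, 0.24]] + [[0.10, -0.07], [-0.15, 0.10], [-0.09, 0.06]]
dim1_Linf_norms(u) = [0.15, 0.21, 0.3]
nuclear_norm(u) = 0.56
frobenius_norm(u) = 0.40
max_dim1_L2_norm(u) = 0.31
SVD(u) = [[-0.28, 0.50],[0.36, -0.73],[-0.89, -0.46]] @ diag([0.3242626285564344, 0.23759997416176584]) @ [[-0.56, -0.83], [0.83, -0.56]]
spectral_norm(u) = 0.32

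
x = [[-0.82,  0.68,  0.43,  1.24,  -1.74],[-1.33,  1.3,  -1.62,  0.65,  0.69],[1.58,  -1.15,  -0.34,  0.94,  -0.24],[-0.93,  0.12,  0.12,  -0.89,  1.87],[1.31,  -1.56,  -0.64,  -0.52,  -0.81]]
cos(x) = [[2.38, -1.25, 0.85, 0.12, -3.82], [1.11, 0.59, 1.81, 1.81, -2.8], [0.76, -0.39, -0.38, -0.19, 0.51], [-2.17, 2.14, 0.87, 2.01, 1.54], [0.28, -0.61, -2.16, -0.73, 3.02]]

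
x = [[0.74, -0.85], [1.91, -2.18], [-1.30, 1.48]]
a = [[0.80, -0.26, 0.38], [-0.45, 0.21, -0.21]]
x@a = [[0.97, -0.37, 0.46], [2.51, -0.95, 1.18], [-1.71, 0.65, -0.80]]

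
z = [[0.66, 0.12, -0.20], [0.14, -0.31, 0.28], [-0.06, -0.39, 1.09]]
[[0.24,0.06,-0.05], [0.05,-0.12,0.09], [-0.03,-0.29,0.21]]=z @ [[0.37, -0.01, -0.01], [-0.01, 0.23, -0.18], [-0.01, -0.18, 0.13]]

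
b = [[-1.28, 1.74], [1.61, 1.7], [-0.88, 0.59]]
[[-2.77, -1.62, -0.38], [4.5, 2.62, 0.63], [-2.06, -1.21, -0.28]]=b @ [[2.52,1.47,0.35], [0.26,0.15,0.04]]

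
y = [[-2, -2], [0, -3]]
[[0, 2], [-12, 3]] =y@[[-4, 0], [4, -1]]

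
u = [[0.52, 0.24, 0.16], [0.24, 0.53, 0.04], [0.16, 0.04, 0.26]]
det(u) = 0.05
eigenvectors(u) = [[-0.71, -0.54, 0.46], [-0.66, 0.27, -0.7], [-0.26, 0.8, 0.55]]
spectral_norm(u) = 0.80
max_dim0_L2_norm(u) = 0.59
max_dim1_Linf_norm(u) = 0.53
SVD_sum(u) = [[0.40, 0.37, 0.15], [0.37, 0.35, 0.14], [0.15, 0.14, 0.05]] + [[0.07, -0.11, 0.09], [-0.11, 0.17, -0.13], [0.09, -0.13, 0.1]] + [[0.05, -0.02, -0.07],[-0.02, 0.01, 0.04],[-0.07, 0.04, 0.1]]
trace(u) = 1.31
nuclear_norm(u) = 1.31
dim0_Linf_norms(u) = [0.52, 0.53, 0.26]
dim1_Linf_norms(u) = [0.52, 0.53, 0.26]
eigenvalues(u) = [0.8, 0.16, 0.34]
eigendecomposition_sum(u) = [[0.4, 0.37, 0.15], [0.37, 0.35, 0.14], [0.15, 0.14, 0.05]] + [[0.05, -0.02, -0.07],[-0.02, 0.01, 0.04],[-0.07, 0.04, 0.1]] + [[0.07,-0.11,0.09], [-0.11,0.17,-0.13], [0.09,-0.13,0.1]]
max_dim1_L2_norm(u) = 0.59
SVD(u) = [[-0.71, 0.46, -0.54], [-0.66, -0.70, 0.27], [-0.26, 0.55, 0.80]] @ diag([0.8024511344268953, 0.34256984760262166, 0.16497901797048262]) @ [[-0.71, -0.66, -0.26],  [0.46, -0.70, 0.55],  [-0.54, 0.27, 0.8]]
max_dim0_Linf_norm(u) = 0.53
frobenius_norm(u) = 0.89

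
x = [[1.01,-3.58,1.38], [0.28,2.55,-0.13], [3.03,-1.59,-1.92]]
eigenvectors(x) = [[(0.3+0j), -0.79+0.00j, (-0.79-0j)], [-0.04+0.00j, (0.06+0.18j), (0.06-0.18j)], [-0.95+0.00j, -0.58+0.04j, (-0.58-0.04j)]]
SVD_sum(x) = [[1.63, -3.27, -0.0], [-0.96, 1.93, 0.00], [1.24, -2.49, -0.0]] + [[-0.95, -0.48, 0.98], [0.73, 0.37, -0.75], [1.82, 0.91, -1.88]] + [[0.33, 0.16, 0.40], [0.51, 0.26, 0.62], [-0.03, -0.02, -0.04]]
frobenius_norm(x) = 6.14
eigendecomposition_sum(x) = [[(-0.57+0j), (-0.15+0j), (0.75-0j)], [(0.07-0j), (0.02-0j), -0.09+0.00j], [(1.8-0j), 0.48-0.00j, (-2.39+0j)]] + [[(0.79+0.72j), -1.71+5.11j, (0.32+0.02j)], [0.10-0.23j, (1.27+0.02j), (-0.02-0.07j)], [(0.61+0.5j), -1.04+3.86j, (0.23+0j)]] + [[(0.79-0.72j), (-1.71-5.11j), (0.32-0.02j)], [(0.1+0.23j), (1.27-0.02j), (-0.02+0.07j)], [0.61-0.50j, (-1.04-3.86j), (0.23-0j)]]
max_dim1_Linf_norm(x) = 3.58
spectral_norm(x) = 5.07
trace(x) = 1.64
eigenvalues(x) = [(-2.93+0j), (2.29+0.74j), (2.29-0.74j)]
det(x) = -16.95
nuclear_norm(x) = 9.40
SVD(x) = [[-0.72, 0.44, -0.54], [0.43, -0.34, -0.84], [-0.55, -0.83, 0.06]] @ diag([5.070412962073936, 3.318231312738449, 1.007151105442811]) @ [[-0.45,  0.89,  0.00], [-0.66,  -0.33,  0.68], [-0.61,  -0.3,  -0.74]]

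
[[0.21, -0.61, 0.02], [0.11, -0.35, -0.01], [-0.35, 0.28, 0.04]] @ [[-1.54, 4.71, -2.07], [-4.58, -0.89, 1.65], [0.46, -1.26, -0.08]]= [[2.48,1.51,-1.44], [1.43,0.84,-0.8], [-0.73,-1.95,1.18]]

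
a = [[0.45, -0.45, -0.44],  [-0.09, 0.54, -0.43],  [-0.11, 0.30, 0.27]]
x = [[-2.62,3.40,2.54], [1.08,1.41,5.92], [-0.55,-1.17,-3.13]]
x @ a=[[-1.76, 3.78, 0.38],[-0.29, 2.05, 0.52],[0.20, -1.32, -0.10]]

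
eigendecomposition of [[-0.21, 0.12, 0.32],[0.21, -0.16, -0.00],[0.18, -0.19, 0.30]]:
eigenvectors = [[0.76, -0.62, 0.51], [-0.57, -0.78, 0.2], [-0.33, -0.13, 0.84]]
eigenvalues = [-0.44, 0.01, 0.36]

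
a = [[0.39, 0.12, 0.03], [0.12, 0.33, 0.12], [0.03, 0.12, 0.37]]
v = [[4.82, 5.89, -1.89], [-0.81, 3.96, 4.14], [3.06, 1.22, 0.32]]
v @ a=[[2.53, 2.30, 0.15], [0.28, 1.71, 1.98], [1.35, 0.81, 0.36]]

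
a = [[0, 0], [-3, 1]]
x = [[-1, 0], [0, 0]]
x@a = [[0, 0], [0, 0]]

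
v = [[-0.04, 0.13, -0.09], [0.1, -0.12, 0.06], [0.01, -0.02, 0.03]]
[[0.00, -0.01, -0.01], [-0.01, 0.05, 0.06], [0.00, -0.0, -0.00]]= v @ [[-0.13, 0.57, 0.68], [0.01, -0.06, -0.07], [0.06, -0.24, -0.29]]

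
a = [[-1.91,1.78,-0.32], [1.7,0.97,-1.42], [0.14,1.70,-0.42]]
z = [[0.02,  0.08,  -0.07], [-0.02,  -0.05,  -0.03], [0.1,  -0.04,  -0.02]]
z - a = [[1.93, -1.70, 0.25],  [-1.72, -1.02, 1.39],  [-0.04, -1.74, 0.40]]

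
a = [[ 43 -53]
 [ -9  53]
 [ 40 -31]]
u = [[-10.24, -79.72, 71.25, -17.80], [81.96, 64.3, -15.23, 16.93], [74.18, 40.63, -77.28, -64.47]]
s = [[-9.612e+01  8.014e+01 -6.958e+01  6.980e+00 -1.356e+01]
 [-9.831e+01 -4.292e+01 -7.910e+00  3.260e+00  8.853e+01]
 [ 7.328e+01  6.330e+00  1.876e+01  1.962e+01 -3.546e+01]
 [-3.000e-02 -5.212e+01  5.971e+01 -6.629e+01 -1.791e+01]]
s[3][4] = -17.91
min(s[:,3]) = -66.29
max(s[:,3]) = 19.62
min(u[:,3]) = -64.47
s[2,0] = 73.28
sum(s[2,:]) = 82.53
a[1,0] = -9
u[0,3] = -17.8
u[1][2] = -15.23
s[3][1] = -52.12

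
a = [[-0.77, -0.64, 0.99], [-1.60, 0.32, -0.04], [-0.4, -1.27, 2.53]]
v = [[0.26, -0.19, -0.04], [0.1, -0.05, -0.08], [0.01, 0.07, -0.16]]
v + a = [[-0.51, -0.83, 0.95], [-1.5, 0.27, -0.12], [-0.39, -1.20, 2.37]]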